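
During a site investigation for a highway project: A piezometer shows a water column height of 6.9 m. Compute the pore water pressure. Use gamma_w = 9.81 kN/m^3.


Using u = gamma_w * h_w
u = 9.81 * 6.9
u = 67.69 kPa


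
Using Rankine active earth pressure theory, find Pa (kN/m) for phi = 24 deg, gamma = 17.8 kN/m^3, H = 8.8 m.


Compute active earth pressure coefficient:
Ka = tan^2(45 - phi/2) = tan^2(33.0) = 0.42173
Compute active force:
Pa = 0.5 * Ka * gamma * H^2
Pa = 0.5 * 0.42173 * 17.8 * 8.8^2
Pa = 290.66 kN/m


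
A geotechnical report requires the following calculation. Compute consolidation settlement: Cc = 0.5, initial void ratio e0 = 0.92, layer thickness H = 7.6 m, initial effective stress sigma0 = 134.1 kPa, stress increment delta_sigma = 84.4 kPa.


Result: 0.4196 m

Derivation:
Using Sc = Cc * H / (1 + e0) * log10((sigma0 + delta_sigma) / sigma0)
Stress ratio = (134.1 + 84.4) / 134.1 = 1.62938
log10(1.62938) = 0.212023
Cc * H / (1 + e0) = 0.5 * 7.6 / (1 + 0.92) = 1.97917
Sc = 1.97917 * 0.212023
Sc = 0.4196 m


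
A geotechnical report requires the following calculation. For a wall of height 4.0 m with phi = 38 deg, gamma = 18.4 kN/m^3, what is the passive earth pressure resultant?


Compute passive earth pressure coefficient:
Kp = tan^2(45 + phi/2) = tan^2(64.0) = 4.203746
Compute passive force:
Pp = 0.5 * Kp * gamma * H^2
Pp = 0.5 * 4.203746 * 18.4 * 4.0^2
Pp = 618.79 kN/m


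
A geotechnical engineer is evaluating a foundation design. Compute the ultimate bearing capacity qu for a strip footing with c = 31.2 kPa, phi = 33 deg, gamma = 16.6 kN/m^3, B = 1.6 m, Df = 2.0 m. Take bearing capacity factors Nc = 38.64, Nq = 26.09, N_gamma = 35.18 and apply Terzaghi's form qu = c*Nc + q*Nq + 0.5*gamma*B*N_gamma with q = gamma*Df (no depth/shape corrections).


Compute qu = c*Nc + gamma*Df*Nq + 0.5*gamma*B*N_gamma
Term 1: 31.2 * 38.64 = 1205.568
Term 2: 16.6 * 2.0 * 26.09 = 866.188
Term 3: 0.5 * 16.6 * 1.6 * 35.18 = 467.1904
qu = 1205.568 + 866.188 + 467.1904
qu = 2538.95 kPa


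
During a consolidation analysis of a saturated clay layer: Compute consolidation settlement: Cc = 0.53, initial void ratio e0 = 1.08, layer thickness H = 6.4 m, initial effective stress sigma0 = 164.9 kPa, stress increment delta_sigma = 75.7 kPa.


Result: 0.2676 m

Derivation:
Using Sc = Cc * H / (1 + e0) * log10((sigma0 + delta_sigma) / sigma0)
Stress ratio = (164.9 + 75.7) / 164.9 = 1.45907
log10(1.45907) = 0.164075
Cc * H / (1 + e0) = 0.53 * 6.4 / (1 + 1.08) = 1.63077
Sc = 1.63077 * 0.164075
Sc = 0.2676 m


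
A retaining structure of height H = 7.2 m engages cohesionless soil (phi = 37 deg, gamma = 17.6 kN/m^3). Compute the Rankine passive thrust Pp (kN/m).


Result: 1835.17 kN/m

Derivation:
Compute passive earth pressure coefficient:
Kp = tan^2(45 + phi/2) = tan^2(63.5) = 4.022791
Compute passive force:
Pp = 0.5 * Kp * gamma * H^2
Pp = 0.5 * 4.022791 * 17.6 * 7.2^2
Pp = 1835.17 kN/m


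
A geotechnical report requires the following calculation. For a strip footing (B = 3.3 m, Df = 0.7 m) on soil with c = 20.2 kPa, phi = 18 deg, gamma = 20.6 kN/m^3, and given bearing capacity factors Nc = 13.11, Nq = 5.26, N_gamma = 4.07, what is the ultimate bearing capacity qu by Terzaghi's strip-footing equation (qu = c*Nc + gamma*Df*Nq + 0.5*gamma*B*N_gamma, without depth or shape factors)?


Result: 479.01 kPa

Derivation:
Compute qu = c*Nc + gamma*Df*Nq + 0.5*gamma*B*N_gamma
Term 1: 20.2 * 13.11 = 264.822
Term 2: 20.6 * 0.7 * 5.26 = 75.8492
Term 3: 0.5 * 20.6 * 3.3 * 4.07 = 138.3393
qu = 264.822 + 75.8492 + 138.3393
qu = 479.01 kPa


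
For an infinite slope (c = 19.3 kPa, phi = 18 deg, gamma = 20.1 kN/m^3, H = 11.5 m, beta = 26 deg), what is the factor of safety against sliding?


Using Fs = c / (gamma*H*sin(beta)*cos(beta)) + tan(phi)/tan(beta)
Cohesion contribution = 19.3 / (20.1*11.5*sin(26)*cos(26))
Cohesion contribution = 0.211915
Friction contribution = tan(18)/tan(26) = 0.666184
Fs = 0.211915 + 0.666184
Fs = 0.878


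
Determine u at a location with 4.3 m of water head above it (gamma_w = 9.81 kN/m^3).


Result: 42.18 kPa

Derivation:
Using u = gamma_w * h_w
u = 9.81 * 4.3
u = 42.18 kPa


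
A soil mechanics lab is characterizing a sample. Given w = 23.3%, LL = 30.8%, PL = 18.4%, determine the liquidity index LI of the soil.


First compute the plasticity index:
PI = LL - PL = 30.8 - 18.4 = 12.4
Then compute the liquidity index:
LI = (w - PL) / PI
LI = (23.3 - 18.4) / 12.4
LI = 0.395


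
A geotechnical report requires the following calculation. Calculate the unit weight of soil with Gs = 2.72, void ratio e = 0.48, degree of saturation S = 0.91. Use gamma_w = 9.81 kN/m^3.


Using gamma = gamma_w * (Gs + S*e) / (1 + e)
Numerator: Gs + S*e = 2.72 + 0.91*0.48 = 3.1568
Denominator: 1 + e = 1 + 0.48 = 1.48
gamma = 9.81 * 3.1568 / 1.48
gamma = 20.924 kN/m^3


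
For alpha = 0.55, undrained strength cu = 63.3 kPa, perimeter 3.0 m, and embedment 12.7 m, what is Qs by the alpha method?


Using Qs = alpha * cu * perimeter * L
Qs = 0.55 * 63.3 * 3.0 * 12.7
Qs = 1326.45 kN


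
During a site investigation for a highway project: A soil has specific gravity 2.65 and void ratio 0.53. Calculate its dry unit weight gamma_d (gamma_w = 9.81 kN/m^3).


Using gamma_d = Gs * gamma_w / (1 + e)
gamma_d = 2.65 * 9.81 / (1 + 0.53)
gamma_d = 2.65 * 9.81 / 1.53
gamma_d = 16.991 kN/m^3


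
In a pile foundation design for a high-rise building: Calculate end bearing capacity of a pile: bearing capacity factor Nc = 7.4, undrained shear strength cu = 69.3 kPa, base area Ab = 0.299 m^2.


Result: 153.33 kN

Derivation:
Using Qb = Nc * cu * Ab
Qb = 7.4 * 69.3 * 0.299
Qb = 153.33 kN


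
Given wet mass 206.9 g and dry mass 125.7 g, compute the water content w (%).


Using w = (m_wet - m_dry) / m_dry * 100
m_wet - m_dry = 206.9 - 125.7 = 81.2 g
w = 81.2 / 125.7 * 100
w = 64.6 %


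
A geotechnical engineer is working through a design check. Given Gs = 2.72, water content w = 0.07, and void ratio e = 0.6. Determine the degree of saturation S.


Result: 0.3173

Derivation:
Using S = Gs * w / e
S = 2.72 * 0.07 / 0.6
S = 0.3173


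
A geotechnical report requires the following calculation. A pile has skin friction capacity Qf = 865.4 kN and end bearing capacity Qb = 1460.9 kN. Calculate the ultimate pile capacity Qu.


Result: 2326.3 kN

Derivation:
Using Qu = Qf + Qb
Qu = 865.4 + 1460.9
Qu = 2326.3 kN


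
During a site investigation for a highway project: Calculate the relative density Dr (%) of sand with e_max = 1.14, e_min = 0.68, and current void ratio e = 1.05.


Using Dr = (e_max - e) / (e_max - e_min) * 100
e_max - e = 1.14 - 1.05 = 0.09
e_max - e_min = 1.14 - 0.68 = 0.46
Dr = 0.09 / 0.46 * 100
Dr = 19.57 %


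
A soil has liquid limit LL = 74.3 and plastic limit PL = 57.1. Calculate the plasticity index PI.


Result: 17.2

Derivation:
Using PI = LL - PL
PI = 74.3 - 57.1
PI = 17.2


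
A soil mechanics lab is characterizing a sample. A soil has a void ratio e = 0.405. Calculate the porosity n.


Using the relation n = e / (1 + e)
n = 0.405 / (1 + 0.405)
n = 0.405 / 1.405
n = 0.2883


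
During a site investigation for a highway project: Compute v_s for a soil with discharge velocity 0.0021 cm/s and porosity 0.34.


Using v_s = v_d / n
v_s = 0.0021 / 0.34
v_s = 0.00618 cm/s


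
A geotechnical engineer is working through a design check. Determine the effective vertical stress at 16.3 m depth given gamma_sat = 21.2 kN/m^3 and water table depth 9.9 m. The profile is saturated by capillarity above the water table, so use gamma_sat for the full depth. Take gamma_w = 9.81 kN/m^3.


Total stress = gamma_sat * depth
sigma = 21.2 * 16.3 = 345.56 kPa
Pore water pressure u = gamma_w * (depth - d_wt)
u = 9.81 * (16.3 - 9.9) = 62.784 kPa
Effective stress = sigma - u
sigma' = 345.56 - 62.784 = 282.78 kPa


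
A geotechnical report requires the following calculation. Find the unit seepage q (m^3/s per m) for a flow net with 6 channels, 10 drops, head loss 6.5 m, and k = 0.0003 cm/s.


Result: 1.17e-05 m^3/s per m

Derivation:
Convert k to m/s for unit consistency with H:
k = 0.0003 cm/s = 0.0003 / 100 m/s = 3e-06 m/s
Using q = k * H * Nf / Nd
Nf / Nd = 6 / 10 = 0.6
q = 3e-06 * 6.5 * 0.6
q = 1.17e-05 m^3/s per m


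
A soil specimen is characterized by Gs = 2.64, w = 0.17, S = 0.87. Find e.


Result: 0.5159

Derivation:
Using the relation e = Gs * w / S
e = 2.64 * 0.17 / 0.87
e = 0.5159


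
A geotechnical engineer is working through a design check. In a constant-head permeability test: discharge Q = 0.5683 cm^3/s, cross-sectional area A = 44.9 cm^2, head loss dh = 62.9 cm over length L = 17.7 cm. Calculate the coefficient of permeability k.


Compute hydraulic gradient:
i = dh / L = 62.9 / 17.7 = 3.55367
Then apply Darcy's law:
k = Q / (A * i)
k = 0.5683 / (44.9 * 3.55367)
k = 0.5683 / 159.56
k = 0.003562 cm/s


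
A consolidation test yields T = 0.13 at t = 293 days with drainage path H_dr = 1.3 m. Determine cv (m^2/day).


Using cv = T * H_dr^2 / t
H_dr^2 = 1.3^2 = 1.69
cv = 0.13 * 1.69 / 293
cv = 0.00075 m^2/day


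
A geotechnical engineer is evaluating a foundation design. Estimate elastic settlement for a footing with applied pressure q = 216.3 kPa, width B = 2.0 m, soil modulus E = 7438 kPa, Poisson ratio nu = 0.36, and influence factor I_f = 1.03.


Using Se = q * B * (1 - nu^2) * I_f / E
1 - nu^2 = 1 - 0.36^2 = 0.8704
Se = 216.3 * 2.0 * 0.8704 * 1.03 / 7438
Se = 0.052142 m
Convert to mm: Se = 0.052142 * 1000 = 52.142 mm


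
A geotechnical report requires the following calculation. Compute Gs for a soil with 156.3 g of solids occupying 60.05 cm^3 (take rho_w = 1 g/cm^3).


Using Gs = m_s / (V_s * rho_w)
Since rho_w = 1 g/cm^3:
Gs = 156.3 / 60.05
Gs = 2.603


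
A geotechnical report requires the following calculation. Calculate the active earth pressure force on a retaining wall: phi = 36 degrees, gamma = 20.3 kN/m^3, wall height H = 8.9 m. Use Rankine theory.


Compute active earth pressure coefficient:
Ka = tan^2(45 - phi/2) = tan^2(27.0) = 0.259616
Compute active force:
Pa = 0.5 * Ka * gamma * H^2
Pa = 0.5 * 0.259616 * 20.3 * 8.9^2
Pa = 208.73 kN/m


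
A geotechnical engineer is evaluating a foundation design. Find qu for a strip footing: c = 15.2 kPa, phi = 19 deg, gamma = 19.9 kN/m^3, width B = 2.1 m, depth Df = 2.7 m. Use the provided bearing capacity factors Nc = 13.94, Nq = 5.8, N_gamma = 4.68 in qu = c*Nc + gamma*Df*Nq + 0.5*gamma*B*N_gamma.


Compute qu = c*Nc + gamma*Df*Nq + 0.5*gamma*B*N_gamma
Term 1: 15.2 * 13.94 = 211.888
Term 2: 19.9 * 2.7 * 5.8 = 311.634
Term 3: 0.5 * 19.9 * 2.1 * 4.68 = 97.7886
qu = 211.888 + 311.634 + 97.7886
qu = 621.31 kPa


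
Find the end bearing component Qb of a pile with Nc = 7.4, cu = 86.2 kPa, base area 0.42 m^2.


Using Qb = Nc * cu * Ab
Qb = 7.4 * 86.2 * 0.42
Qb = 267.91 kN


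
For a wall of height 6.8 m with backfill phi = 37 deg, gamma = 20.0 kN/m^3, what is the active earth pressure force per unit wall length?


Compute active earth pressure coefficient:
Ka = tan^2(45 - phi/2) = tan^2(26.5) = 0.248584
Compute active force:
Pa = 0.5 * Ka * gamma * H^2
Pa = 0.5 * 0.248584 * 20.0 * 6.8^2
Pa = 114.95 kN/m


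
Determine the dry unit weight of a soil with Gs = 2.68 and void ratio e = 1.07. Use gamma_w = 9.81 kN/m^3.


Result: 12.701 kN/m^3

Derivation:
Using gamma_d = Gs * gamma_w / (1 + e)
gamma_d = 2.68 * 9.81 / (1 + 1.07)
gamma_d = 2.68 * 9.81 / 2.07
gamma_d = 12.701 kN/m^3


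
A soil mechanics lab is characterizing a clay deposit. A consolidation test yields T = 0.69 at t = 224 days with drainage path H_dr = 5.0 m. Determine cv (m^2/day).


Using cv = T * H_dr^2 / t
H_dr^2 = 5.0^2 = 25.0
cv = 0.69 * 25.0 / 224
cv = 0.07701 m^2/day


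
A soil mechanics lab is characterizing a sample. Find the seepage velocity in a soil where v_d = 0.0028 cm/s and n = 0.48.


Using v_s = v_d / n
v_s = 0.0028 / 0.48
v_s = 0.00583 cm/s


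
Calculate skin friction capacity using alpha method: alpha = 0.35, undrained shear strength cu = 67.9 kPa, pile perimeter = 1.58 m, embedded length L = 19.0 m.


Using Qs = alpha * cu * perimeter * L
Qs = 0.35 * 67.9 * 1.58 * 19.0
Qs = 713.43 kN


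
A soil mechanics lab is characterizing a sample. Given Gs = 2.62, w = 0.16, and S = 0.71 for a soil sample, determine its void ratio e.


Using the relation e = Gs * w / S
e = 2.62 * 0.16 / 0.71
e = 0.5904


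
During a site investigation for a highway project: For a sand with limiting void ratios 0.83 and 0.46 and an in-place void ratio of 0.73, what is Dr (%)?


Result: 27.03 %

Derivation:
Using Dr = (e_max - e) / (e_max - e_min) * 100
e_max - e = 0.83 - 0.73 = 0.1
e_max - e_min = 0.83 - 0.46 = 0.37
Dr = 0.1 / 0.37 * 100
Dr = 27.03 %


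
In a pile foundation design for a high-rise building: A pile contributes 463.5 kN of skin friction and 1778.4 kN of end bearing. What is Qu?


Using Qu = Qf + Qb
Qu = 463.5 + 1778.4
Qu = 2241.9 kN


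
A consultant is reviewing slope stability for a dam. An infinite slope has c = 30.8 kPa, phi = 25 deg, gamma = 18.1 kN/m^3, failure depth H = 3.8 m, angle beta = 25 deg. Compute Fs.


Using Fs = c / (gamma*H*sin(beta)*cos(beta)) + tan(phi)/tan(beta)
Cohesion contribution = 30.8 / (18.1*3.8*sin(25)*cos(25))
Cohesion contribution = 1.16913
Friction contribution = tan(25)/tan(25) = 1
Fs = 1.16913 + 1
Fs = 2.169


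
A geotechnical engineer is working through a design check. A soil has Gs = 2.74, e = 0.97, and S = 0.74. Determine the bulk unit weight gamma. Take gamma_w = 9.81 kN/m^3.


Using gamma = gamma_w * (Gs + S*e) / (1 + e)
Numerator: Gs + S*e = 2.74 + 0.74*0.97 = 3.4578
Denominator: 1 + e = 1 + 0.97 = 1.97
gamma = 9.81 * 3.4578 / 1.97
gamma = 17.219 kN/m^3


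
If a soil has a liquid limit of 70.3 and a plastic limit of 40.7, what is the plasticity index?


Using PI = LL - PL
PI = 70.3 - 40.7
PI = 29.6


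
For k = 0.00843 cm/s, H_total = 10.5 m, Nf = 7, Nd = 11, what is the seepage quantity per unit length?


Convert k to m/s for unit consistency with H:
k = 0.00843 cm/s = 0.00843 / 100 m/s = 8.43e-05 m/s
Using q = k * H * Nf / Nd
Nf / Nd = 7 / 11 = 0.6364
q = 8.43e-05 * 10.5 * 0.6364
q = 0.0005633 m^3/s per m


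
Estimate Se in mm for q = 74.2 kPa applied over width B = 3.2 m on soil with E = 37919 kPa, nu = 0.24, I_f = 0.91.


Using Se = q * B * (1 - nu^2) * I_f / E
1 - nu^2 = 1 - 0.24^2 = 0.9424
Se = 74.2 * 3.2 * 0.9424 * 0.91 / 37919
Se = 0.005370 m
Convert to mm: Se = 0.005370 * 1000 = 5.37 mm


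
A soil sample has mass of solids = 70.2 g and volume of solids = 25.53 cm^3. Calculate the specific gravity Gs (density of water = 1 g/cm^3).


Result: 2.75

Derivation:
Using Gs = m_s / (V_s * rho_w)
Since rho_w = 1 g/cm^3:
Gs = 70.2 / 25.53
Gs = 2.75


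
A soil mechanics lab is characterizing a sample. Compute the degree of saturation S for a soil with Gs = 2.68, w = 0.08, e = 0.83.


Using S = Gs * w / e
S = 2.68 * 0.08 / 0.83
S = 0.2583


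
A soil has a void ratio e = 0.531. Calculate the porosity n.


Using the relation n = e / (1 + e)
n = 0.531 / (1 + 0.531)
n = 0.531 / 1.531
n = 0.3468


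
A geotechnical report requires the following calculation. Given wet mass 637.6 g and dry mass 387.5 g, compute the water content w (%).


Using w = (m_wet - m_dry) / m_dry * 100
m_wet - m_dry = 637.6 - 387.5 = 250.1 g
w = 250.1 / 387.5 * 100
w = 64.54 %


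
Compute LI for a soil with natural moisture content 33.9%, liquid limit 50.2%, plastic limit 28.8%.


First compute the plasticity index:
PI = LL - PL = 50.2 - 28.8 = 21.4
Then compute the liquidity index:
LI = (w - PL) / PI
LI = (33.9 - 28.8) / 21.4
LI = 0.238


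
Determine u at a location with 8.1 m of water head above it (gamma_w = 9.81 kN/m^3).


Using u = gamma_w * h_w
u = 9.81 * 8.1
u = 79.46 kPa


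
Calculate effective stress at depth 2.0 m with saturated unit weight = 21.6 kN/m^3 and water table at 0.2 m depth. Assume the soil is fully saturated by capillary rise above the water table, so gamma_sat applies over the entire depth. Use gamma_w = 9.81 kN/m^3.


Result: 25.54 kPa

Derivation:
Total stress = gamma_sat * depth
sigma = 21.6 * 2.0 = 43.2 kPa
Pore water pressure u = gamma_w * (depth - d_wt)
u = 9.81 * (2.0 - 0.2) = 17.658 kPa
Effective stress = sigma - u
sigma' = 43.2 - 17.658 = 25.54 kPa


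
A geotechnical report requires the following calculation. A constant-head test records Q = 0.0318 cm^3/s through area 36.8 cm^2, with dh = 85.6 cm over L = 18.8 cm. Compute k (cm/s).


Compute hydraulic gradient:
i = dh / L = 85.6 / 18.8 = 4.55319
Then apply Darcy's law:
k = Q / (A * i)
k = 0.0318 / (36.8 * 4.55319)
k = 0.0318 / 167.557
k = 0.00019 cm/s


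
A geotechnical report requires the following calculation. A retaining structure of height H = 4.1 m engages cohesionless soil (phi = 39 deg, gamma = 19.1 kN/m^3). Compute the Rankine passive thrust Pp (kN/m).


Compute passive earth pressure coefficient:
Kp = tan^2(45 + phi/2) = tan^2(64.5) = 4.395495
Compute passive force:
Pp = 0.5 * Kp * gamma * H^2
Pp = 0.5 * 4.395495 * 19.1 * 4.1^2
Pp = 705.63 kN/m


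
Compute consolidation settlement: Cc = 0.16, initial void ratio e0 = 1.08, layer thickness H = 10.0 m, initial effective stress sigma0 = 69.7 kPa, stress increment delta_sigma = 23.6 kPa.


Result: 0.0974 m

Derivation:
Using Sc = Cc * H / (1 + e0) * log10((sigma0 + delta_sigma) / sigma0)
Stress ratio = (69.7 + 23.6) / 69.7 = 1.33859
log10(1.33859) = 0.126649
Cc * H / (1 + e0) = 0.16 * 10.0 / (1 + 1.08) = 0.769231
Sc = 0.769231 * 0.126649
Sc = 0.0974 m


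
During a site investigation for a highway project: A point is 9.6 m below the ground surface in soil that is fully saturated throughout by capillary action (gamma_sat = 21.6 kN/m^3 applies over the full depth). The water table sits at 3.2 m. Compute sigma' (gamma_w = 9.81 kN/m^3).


Total stress = gamma_sat * depth
sigma = 21.6 * 9.6 = 207.36 kPa
Pore water pressure u = gamma_w * (depth - d_wt)
u = 9.81 * (9.6 - 3.2) = 62.784 kPa
Effective stress = sigma - u
sigma' = 207.36 - 62.784 = 144.58 kPa


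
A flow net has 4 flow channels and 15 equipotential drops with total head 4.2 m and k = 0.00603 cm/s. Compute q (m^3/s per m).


Result: 6.754e-05 m^3/s per m

Derivation:
Convert k to m/s for unit consistency with H:
k = 0.00603 cm/s = 0.00603 / 100 m/s = 6.03e-05 m/s
Using q = k * H * Nf / Nd
Nf / Nd = 4 / 15 = 0.2667
q = 6.03e-05 * 4.2 * 0.2667
q = 6.754e-05 m^3/s per m


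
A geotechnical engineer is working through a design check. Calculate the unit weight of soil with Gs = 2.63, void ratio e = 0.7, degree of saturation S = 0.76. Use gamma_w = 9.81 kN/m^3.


Result: 18.247 kN/m^3

Derivation:
Using gamma = gamma_w * (Gs + S*e) / (1 + e)
Numerator: Gs + S*e = 2.63 + 0.76*0.7 = 3.162
Denominator: 1 + e = 1 + 0.7 = 1.7
gamma = 9.81 * 3.162 / 1.7
gamma = 18.247 kN/m^3


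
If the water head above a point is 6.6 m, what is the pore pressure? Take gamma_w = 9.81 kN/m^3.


Result: 64.75 kPa

Derivation:
Using u = gamma_w * h_w
u = 9.81 * 6.6
u = 64.75 kPa


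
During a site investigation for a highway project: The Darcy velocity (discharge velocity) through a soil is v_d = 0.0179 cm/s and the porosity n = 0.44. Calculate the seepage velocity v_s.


Using v_s = v_d / n
v_s = 0.0179 / 0.44
v_s = 0.04068 cm/s


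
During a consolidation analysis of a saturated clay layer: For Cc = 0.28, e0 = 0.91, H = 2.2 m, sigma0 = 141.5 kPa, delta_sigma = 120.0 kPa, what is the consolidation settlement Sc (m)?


Using Sc = Cc * H / (1 + e0) * log10((sigma0 + delta_sigma) / sigma0)
Stress ratio = (141.5 + 120.0) / 141.5 = 1.84806
log10(1.84806) = 0.266715
Cc * H / (1 + e0) = 0.28 * 2.2 / (1 + 0.91) = 0.322513
Sc = 0.322513 * 0.266715
Sc = 0.086 m


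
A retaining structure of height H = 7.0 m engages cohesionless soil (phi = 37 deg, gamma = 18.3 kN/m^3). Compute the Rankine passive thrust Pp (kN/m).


Result: 1803.62 kN/m

Derivation:
Compute passive earth pressure coefficient:
Kp = tan^2(45 + phi/2) = tan^2(63.5) = 4.022791
Compute passive force:
Pp = 0.5 * Kp * gamma * H^2
Pp = 0.5 * 4.022791 * 18.3 * 7.0^2
Pp = 1803.62 kN/m


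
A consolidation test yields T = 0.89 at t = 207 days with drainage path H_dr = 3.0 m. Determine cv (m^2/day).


Using cv = T * H_dr^2 / t
H_dr^2 = 3.0^2 = 9.0
cv = 0.89 * 9.0 / 207
cv = 0.0387 m^2/day


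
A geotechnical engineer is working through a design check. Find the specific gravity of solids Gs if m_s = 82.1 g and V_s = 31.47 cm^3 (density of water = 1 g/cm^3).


Using Gs = m_s / (V_s * rho_w)
Since rho_w = 1 g/cm^3:
Gs = 82.1 / 31.47
Gs = 2.609


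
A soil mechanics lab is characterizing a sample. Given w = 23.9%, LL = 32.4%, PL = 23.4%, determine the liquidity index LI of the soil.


Result: 0.056

Derivation:
First compute the plasticity index:
PI = LL - PL = 32.4 - 23.4 = 9.0
Then compute the liquidity index:
LI = (w - PL) / PI
LI = (23.9 - 23.4) / 9.0
LI = 0.056


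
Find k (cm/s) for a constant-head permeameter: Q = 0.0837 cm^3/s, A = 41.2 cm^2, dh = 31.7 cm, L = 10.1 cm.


Compute hydraulic gradient:
i = dh / L = 31.7 / 10.1 = 3.13861
Then apply Darcy's law:
k = Q / (A * i)
k = 0.0837 / (41.2 * 3.13861)
k = 0.0837 / 129.311
k = 0.000647 cm/s


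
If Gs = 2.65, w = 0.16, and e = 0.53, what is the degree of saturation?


Using S = Gs * w / e
S = 2.65 * 0.16 / 0.53
S = 0.8


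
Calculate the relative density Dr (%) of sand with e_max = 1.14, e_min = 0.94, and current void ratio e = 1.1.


Using Dr = (e_max - e) / (e_max - e_min) * 100
e_max - e = 1.14 - 1.1 = 0.04
e_max - e_min = 1.14 - 0.94 = 0.2
Dr = 0.04 / 0.2 * 100
Dr = 20.0 %


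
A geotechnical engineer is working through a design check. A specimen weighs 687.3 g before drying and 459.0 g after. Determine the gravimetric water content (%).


Result: 49.74 %

Derivation:
Using w = (m_wet - m_dry) / m_dry * 100
m_wet - m_dry = 687.3 - 459.0 = 228.3 g
w = 228.3 / 459.0 * 100
w = 49.74 %


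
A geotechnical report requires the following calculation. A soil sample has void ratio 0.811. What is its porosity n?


Result: 0.4478

Derivation:
Using the relation n = e / (1 + e)
n = 0.811 / (1 + 0.811)
n = 0.811 / 1.811
n = 0.4478


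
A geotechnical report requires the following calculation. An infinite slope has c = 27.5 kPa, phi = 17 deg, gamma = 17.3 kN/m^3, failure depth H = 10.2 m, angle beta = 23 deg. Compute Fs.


Result: 1.154

Derivation:
Using Fs = c / (gamma*H*sin(beta)*cos(beta)) + tan(phi)/tan(beta)
Cohesion contribution = 27.5 / (17.3*10.2*sin(23)*cos(23))
Cohesion contribution = 0.433294
Friction contribution = tan(17)/tan(23) = 0.720256
Fs = 0.433294 + 0.720256
Fs = 1.154


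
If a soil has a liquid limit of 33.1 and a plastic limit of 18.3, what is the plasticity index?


Using PI = LL - PL
PI = 33.1 - 18.3
PI = 14.8


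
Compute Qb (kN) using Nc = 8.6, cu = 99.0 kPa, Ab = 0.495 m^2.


Using Qb = Nc * cu * Ab
Qb = 8.6 * 99.0 * 0.495
Qb = 421.44 kN


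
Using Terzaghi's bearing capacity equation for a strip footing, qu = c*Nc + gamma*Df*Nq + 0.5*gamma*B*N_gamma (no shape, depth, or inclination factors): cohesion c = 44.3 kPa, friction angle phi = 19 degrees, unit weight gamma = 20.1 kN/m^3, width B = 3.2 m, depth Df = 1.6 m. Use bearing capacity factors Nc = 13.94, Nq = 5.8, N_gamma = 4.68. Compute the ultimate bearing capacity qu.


Result: 954.58 kPa

Derivation:
Compute qu = c*Nc + gamma*Df*Nq + 0.5*gamma*B*N_gamma
Term 1: 44.3 * 13.94 = 617.542
Term 2: 20.1 * 1.6 * 5.8 = 186.528
Term 3: 0.5 * 20.1 * 3.2 * 4.68 = 150.5088
qu = 617.542 + 186.528 + 150.5088
qu = 954.58 kPa


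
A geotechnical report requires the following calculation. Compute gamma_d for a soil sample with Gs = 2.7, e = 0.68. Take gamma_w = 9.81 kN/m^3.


Using gamma_d = Gs * gamma_w / (1 + e)
gamma_d = 2.7 * 9.81 / (1 + 0.68)
gamma_d = 2.7 * 9.81 / 1.68
gamma_d = 15.766 kN/m^3


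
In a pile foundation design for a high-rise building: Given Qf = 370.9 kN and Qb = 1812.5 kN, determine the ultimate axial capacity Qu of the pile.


Using Qu = Qf + Qb
Qu = 370.9 + 1812.5
Qu = 2183.4 kN


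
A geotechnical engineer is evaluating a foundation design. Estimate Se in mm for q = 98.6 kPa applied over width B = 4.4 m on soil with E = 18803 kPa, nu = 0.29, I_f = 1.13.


Using Se = q * B * (1 - nu^2) * I_f / E
1 - nu^2 = 1 - 0.29^2 = 0.9159
Se = 98.6 * 4.4 * 0.9159 * 1.13 / 18803
Se = 0.023880 m
Convert to mm: Se = 0.023880 * 1000 = 23.88 mm


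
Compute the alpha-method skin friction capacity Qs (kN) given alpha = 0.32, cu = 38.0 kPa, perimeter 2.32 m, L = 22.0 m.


Using Qs = alpha * cu * perimeter * L
Qs = 0.32 * 38.0 * 2.32 * 22.0
Qs = 620.65 kN


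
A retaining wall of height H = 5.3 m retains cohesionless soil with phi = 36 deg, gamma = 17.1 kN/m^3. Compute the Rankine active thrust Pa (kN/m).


Compute active earth pressure coefficient:
Ka = tan^2(45 - phi/2) = tan^2(27.0) = 0.259616
Compute active force:
Pa = 0.5 * Ka * gamma * H^2
Pa = 0.5 * 0.259616 * 17.1 * 5.3^2
Pa = 62.35 kN/m


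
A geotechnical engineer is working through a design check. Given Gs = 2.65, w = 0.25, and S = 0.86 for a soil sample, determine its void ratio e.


Result: 0.7703

Derivation:
Using the relation e = Gs * w / S
e = 2.65 * 0.25 / 0.86
e = 0.7703


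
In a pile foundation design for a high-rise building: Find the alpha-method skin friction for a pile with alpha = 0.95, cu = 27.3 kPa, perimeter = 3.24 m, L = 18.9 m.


Result: 1588.16 kN

Derivation:
Using Qs = alpha * cu * perimeter * L
Qs = 0.95 * 27.3 * 3.24 * 18.9
Qs = 1588.16 kN


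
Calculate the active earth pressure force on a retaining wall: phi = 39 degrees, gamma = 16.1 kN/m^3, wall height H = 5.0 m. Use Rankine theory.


Result: 45.79 kN/m

Derivation:
Compute active earth pressure coefficient:
Ka = tan^2(45 - phi/2) = tan^2(25.5) = 0.227506
Compute active force:
Pa = 0.5 * Ka * gamma * H^2
Pa = 0.5 * 0.227506 * 16.1 * 5.0^2
Pa = 45.79 kN/m


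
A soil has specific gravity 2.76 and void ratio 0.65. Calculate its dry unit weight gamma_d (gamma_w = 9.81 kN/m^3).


Result: 16.409 kN/m^3

Derivation:
Using gamma_d = Gs * gamma_w / (1 + e)
gamma_d = 2.76 * 9.81 / (1 + 0.65)
gamma_d = 2.76 * 9.81 / 1.65
gamma_d = 16.409 kN/m^3


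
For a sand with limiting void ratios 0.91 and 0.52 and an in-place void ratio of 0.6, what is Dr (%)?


Using Dr = (e_max - e) / (e_max - e_min) * 100
e_max - e = 0.91 - 0.6 = 0.31
e_max - e_min = 0.91 - 0.52 = 0.39
Dr = 0.31 / 0.39 * 100
Dr = 79.49 %


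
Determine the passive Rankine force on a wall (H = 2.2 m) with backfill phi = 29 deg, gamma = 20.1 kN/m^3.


Result: 140.19 kN/m

Derivation:
Compute passive earth pressure coefficient:
Kp = tan^2(45 + phi/2) = tan^2(59.5) = 2.88206
Compute passive force:
Pp = 0.5 * Kp * gamma * H^2
Pp = 0.5 * 2.88206 * 20.1 * 2.2^2
Pp = 140.19 kN/m


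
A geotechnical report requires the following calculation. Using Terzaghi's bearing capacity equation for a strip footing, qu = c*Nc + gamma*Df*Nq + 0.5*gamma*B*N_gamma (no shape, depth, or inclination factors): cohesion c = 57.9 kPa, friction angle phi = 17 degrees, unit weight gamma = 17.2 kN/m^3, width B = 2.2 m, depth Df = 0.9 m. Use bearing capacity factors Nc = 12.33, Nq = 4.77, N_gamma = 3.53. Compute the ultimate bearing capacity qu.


Compute qu = c*Nc + gamma*Df*Nq + 0.5*gamma*B*N_gamma
Term 1: 57.9 * 12.33 = 713.907
Term 2: 17.2 * 0.9 * 4.77 = 73.8396
Term 3: 0.5 * 17.2 * 2.2 * 3.53 = 66.7876
qu = 713.907 + 73.8396 + 66.7876
qu = 854.53 kPa


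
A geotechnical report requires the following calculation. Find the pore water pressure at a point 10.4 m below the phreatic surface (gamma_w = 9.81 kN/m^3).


Using u = gamma_w * h_w
u = 9.81 * 10.4
u = 102.02 kPa


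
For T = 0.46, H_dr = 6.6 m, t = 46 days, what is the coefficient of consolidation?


Using cv = T * H_dr^2 / t
H_dr^2 = 6.6^2 = 43.56
cv = 0.46 * 43.56 / 46
cv = 0.4356 m^2/day


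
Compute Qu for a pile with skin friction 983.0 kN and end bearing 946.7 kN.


Using Qu = Qf + Qb
Qu = 983.0 + 946.7
Qu = 1929.7 kN


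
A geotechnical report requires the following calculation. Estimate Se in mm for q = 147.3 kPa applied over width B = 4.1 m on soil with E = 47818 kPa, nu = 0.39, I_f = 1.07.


Using Se = q * B * (1 - nu^2) * I_f / E
1 - nu^2 = 1 - 0.39^2 = 0.8479
Se = 147.3 * 4.1 * 0.8479 * 1.07 / 47818
Se = 0.011458 m
Convert to mm: Se = 0.011458 * 1000 = 11.458 mm


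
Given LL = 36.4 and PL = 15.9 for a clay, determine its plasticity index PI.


Result: 20.5

Derivation:
Using PI = LL - PL
PI = 36.4 - 15.9
PI = 20.5


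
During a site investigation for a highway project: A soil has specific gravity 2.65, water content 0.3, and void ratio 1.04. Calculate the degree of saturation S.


Result: 0.7644

Derivation:
Using S = Gs * w / e
S = 2.65 * 0.3 / 1.04
S = 0.7644


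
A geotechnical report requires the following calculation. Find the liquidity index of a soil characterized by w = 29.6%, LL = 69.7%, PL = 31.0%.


Result: -0.036

Derivation:
First compute the plasticity index:
PI = LL - PL = 69.7 - 31.0 = 38.7
Then compute the liquidity index:
LI = (w - PL) / PI
LI = (29.6 - 31.0) / 38.7
LI = -0.036


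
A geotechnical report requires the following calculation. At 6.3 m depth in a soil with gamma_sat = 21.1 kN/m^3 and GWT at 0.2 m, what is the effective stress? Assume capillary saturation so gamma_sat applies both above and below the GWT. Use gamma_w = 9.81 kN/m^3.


Total stress = gamma_sat * depth
sigma = 21.1 * 6.3 = 132.93 kPa
Pore water pressure u = gamma_w * (depth - d_wt)
u = 9.81 * (6.3 - 0.2) = 59.841 kPa
Effective stress = sigma - u
sigma' = 132.93 - 59.841 = 73.09 kPa


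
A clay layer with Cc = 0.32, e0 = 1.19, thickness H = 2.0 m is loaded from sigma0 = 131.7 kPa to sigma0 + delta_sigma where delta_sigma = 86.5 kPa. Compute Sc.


Result: 0.0641 m

Derivation:
Using Sc = Cc * H / (1 + e0) * log10((sigma0 + delta_sigma) / sigma0)
Stress ratio = (131.7 + 86.5) / 131.7 = 1.6568
log10(1.6568) = 0.219269
Cc * H / (1 + e0) = 0.32 * 2.0 / (1 + 1.19) = 0.292237
Sc = 0.292237 * 0.219269
Sc = 0.0641 m


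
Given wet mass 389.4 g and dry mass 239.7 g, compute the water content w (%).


Result: 62.45 %

Derivation:
Using w = (m_wet - m_dry) / m_dry * 100
m_wet - m_dry = 389.4 - 239.7 = 149.7 g
w = 149.7 / 239.7 * 100
w = 62.45 %


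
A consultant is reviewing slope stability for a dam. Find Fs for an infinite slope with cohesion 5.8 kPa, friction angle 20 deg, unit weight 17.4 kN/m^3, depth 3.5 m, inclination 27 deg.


Using Fs = c / (gamma*H*sin(beta)*cos(beta)) + tan(phi)/tan(beta)
Cohesion contribution = 5.8 / (17.4*3.5*sin(27)*cos(27))
Cohesion contribution = 0.235442
Friction contribution = tan(20)/tan(27) = 0.714332
Fs = 0.235442 + 0.714332
Fs = 0.95


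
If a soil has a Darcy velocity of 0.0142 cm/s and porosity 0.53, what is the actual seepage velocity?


Result: 0.02679 cm/s

Derivation:
Using v_s = v_d / n
v_s = 0.0142 / 0.53
v_s = 0.02679 cm/s


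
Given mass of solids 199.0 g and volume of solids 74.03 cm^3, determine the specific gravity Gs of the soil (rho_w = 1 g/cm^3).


Result: 2.688

Derivation:
Using Gs = m_s / (V_s * rho_w)
Since rho_w = 1 g/cm^3:
Gs = 199.0 / 74.03
Gs = 2.688


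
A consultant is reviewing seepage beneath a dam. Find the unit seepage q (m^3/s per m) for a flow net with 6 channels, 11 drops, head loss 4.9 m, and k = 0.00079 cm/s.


Result: 2.111e-05 m^3/s per m

Derivation:
Convert k to m/s for unit consistency with H:
k = 0.00079 cm/s = 0.00079 / 100 m/s = 7.9e-06 m/s
Using q = k * H * Nf / Nd
Nf / Nd = 6 / 11 = 0.5455
q = 7.9e-06 * 4.9 * 0.5455
q = 2.111e-05 m^3/s per m


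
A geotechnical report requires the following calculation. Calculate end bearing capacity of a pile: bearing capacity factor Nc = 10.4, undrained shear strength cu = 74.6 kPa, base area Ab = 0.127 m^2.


Result: 98.53 kN

Derivation:
Using Qb = Nc * cu * Ab
Qb = 10.4 * 74.6 * 0.127
Qb = 98.53 kN


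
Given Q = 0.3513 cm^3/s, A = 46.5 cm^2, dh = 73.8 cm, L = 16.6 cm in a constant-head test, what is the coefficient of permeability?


Result: 0.001699 cm/s

Derivation:
Compute hydraulic gradient:
i = dh / L = 73.8 / 16.6 = 4.44578
Then apply Darcy's law:
k = Q / (A * i)
k = 0.3513 / (46.5 * 4.44578)
k = 0.3513 / 206.729
k = 0.001699 cm/s


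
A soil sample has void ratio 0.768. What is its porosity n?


Result: 0.4344

Derivation:
Using the relation n = e / (1 + e)
n = 0.768 / (1 + 0.768)
n = 0.768 / 1.768
n = 0.4344


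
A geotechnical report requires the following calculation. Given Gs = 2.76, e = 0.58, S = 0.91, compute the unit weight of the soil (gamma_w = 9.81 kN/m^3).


Using gamma = gamma_w * (Gs + S*e) / (1 + e)
Numerator: Gs + S*e = 2.76 + 0.91*0.58 = 3.2878
Denominator: 1 + e = 1 + 0.58 = 1.58
gamma = 9.81 * 3.2878 / 1.58
gamma = 20.413 kN/m^3


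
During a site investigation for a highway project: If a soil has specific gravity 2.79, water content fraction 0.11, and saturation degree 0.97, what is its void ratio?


Using the relation e = Gs * w / S
e = 2.79 * 0.11 / 0.97
e = 0.3164


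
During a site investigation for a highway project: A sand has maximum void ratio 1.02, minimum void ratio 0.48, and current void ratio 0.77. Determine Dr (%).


Using Dr = (e_max - e) / (e_max - e_min) * 100
e_max - e = 1.02 - 0.77 = 0.25
e_max - e_min = 1.02 - 0.48 = 0.54
Dr = 0.25 / 0.54 * 100
Dr = 46.3 %


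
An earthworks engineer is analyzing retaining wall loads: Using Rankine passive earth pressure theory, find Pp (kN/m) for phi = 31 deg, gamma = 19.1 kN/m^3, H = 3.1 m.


Compute passive earth pressure coefficient:
Kp = tan^2(45 + phi/2) = tan^2(60.5) = 3.124035
Compute passive force:
Pp = 0.5 * Kp * gamma * H^2
Pp = 0.5 * 3.124035 * 19.1 * 3.1^2
Pp = 286.71 kN/m


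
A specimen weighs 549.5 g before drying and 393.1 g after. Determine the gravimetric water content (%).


Using w = (m_wet - m_dry) / m_dry * 100
m_wet - m_dry = 549.5 - 393.1 = 156.4 g
w = 156.4 / 393.1 * 100
w = 39.79 %


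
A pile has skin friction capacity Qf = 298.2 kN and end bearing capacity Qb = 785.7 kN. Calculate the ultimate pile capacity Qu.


Using Qu = Qf + Qb
Qu = 298.2 + 785.7
Qu = 1083.9 kN


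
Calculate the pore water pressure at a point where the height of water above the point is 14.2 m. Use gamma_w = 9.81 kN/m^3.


Result: 139.3 kPa

Derivation:
Using u = gamma_w * h_w
u = 9.81 * 14.2
u = 139.3 kPa


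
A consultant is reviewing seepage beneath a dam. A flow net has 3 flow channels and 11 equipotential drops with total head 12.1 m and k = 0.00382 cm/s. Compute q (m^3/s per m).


Result: 0.0001261 m^3/s per m

Derivation:
Convert k to m/s for unit consistency with H:
k = 0.00382 cm/s = 0.00382 / 100 m/s = 3.82e-05 m/s
Using q = k * H * Nf / Nd
Nf / Nd = 3 / 11 = 0.2727
q = 3.82e-05 * 12.1 * 0.2727
q = 0.0001261 m^3/s per m


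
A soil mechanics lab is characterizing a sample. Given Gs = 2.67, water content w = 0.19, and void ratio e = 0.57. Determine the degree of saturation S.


Using S = Gs * w / e
S = 2.67 * 0.19 / 0.57
S = 0.89


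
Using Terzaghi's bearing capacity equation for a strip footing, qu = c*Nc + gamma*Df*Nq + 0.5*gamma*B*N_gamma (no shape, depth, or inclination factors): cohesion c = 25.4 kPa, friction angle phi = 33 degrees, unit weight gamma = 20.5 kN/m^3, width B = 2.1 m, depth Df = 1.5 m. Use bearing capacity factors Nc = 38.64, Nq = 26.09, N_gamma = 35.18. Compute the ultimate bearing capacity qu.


Result: 2540.97 kPa

Derivation:
Compute qu = c*Nc + gamma*Df*Nq + 0.5*gamma*B*N_gamma
Term 1: 25.4 * 38.64 = 981.456
Term 2: 20.5 * 1.5 * 26.09 = 802.2675
Term 3: 0.5 * 20.5 * 2.1 * 35.18 = 757.2495
qu = 981.456 + 802.2675 + 757.2495
qu = 2540.97 kPa


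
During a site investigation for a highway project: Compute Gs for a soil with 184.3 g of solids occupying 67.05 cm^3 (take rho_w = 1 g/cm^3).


Result: 2.749

Derivation:
Using Gs = m_s / (V_s * rho_w)
Since rho_w = 1 g/cm^3:
Gs = 184.3 / 67.05
Gs = 2.749


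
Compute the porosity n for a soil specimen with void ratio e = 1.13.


Using the relation n = e / (1 + e)
n = 1.13 / (1 + 1.13)
n = 1.13 / 2.13
n = 0.5305


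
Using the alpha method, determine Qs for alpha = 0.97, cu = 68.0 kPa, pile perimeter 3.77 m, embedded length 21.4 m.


Result: 5321.52 kN

Derivation:
Using Qs = alpha * cu * perimeter * L
Qs = 0.97 * 68.0 * 3.77 * 21.4
Qs = 5321.52 kN


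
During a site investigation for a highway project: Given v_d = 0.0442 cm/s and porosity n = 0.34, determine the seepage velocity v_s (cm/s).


Result: 0.13 cm/s

Derivation:
Using v_s = v_d / n
v_s = 0.0442 / 0.34
v_s = 0.13 cm/s


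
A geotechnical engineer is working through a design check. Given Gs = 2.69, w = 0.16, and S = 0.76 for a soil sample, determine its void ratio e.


Using the relation e = Gs * w / S
e = 2.69 * 0.16 / 0.76
e = 0.5663


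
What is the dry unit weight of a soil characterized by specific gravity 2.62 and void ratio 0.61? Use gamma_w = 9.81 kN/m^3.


Using gamma_d = Gs * gamma_w / (1 + e)
gamma_d = 2.62 * 9.81 / (1 + 0.61)
gamma_d = 2.62 * 9.81 / 1.61
gamma_d = 15.964 kN/m^3


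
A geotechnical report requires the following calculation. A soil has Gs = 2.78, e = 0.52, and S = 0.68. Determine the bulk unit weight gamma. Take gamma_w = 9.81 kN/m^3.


Using gamma = gamma_w * (Gs + S*e) / (1 + e)
Numerator: Gs + S*e = 2.78 + 0.68*0.52 = 3.1336
Denominator: 1 + e = 1 + 0.52 = 1.52
gamma = 9.81 * 3.1336 / 1.52
gamma = 20.224 kN/m^3


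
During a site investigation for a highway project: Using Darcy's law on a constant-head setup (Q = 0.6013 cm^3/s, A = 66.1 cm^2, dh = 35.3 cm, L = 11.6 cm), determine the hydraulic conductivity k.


Result: 0.002989 cm/s

Derivation:
Compute hydraulic gradient:
i = dh / L = 35.3 / 11.6 = 3.0431
Then apply Darcy's law:
k = Q / (A * i)
k = 0.6013 / (66.1 * 3.0431)
k = 0.6013 / 201.149
k = 0.002989 cm/s


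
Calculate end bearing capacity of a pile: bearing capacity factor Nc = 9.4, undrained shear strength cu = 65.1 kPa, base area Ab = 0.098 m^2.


Using Qb = Nc * cu * Ab
Qb = 9.4 * 65.1 * 0.098
Qb = 59.97 kN


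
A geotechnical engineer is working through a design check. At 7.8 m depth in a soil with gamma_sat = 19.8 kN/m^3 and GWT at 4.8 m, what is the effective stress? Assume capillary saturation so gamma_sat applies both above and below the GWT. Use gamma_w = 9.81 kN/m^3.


Total stress = gamma_sat * depth
sigma = 19.8 * 7.8 = 154.44 kPa
Pore water pressure u = gamma_w * (depth - d_wt)
u = 9.81 * (7.8 - 4.8) = 29.43 kPa
Effective stress = sigma - u
sigma' = 154.44 - 29.43 = 125.01 kPa


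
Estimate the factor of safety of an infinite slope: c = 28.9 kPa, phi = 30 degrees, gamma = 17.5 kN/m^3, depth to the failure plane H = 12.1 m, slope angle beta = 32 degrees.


Using Fs = c / (gamma*H*sin(beta)*cos(beta)) + tan(phi)/tan(beta)
Cohesion contribution = 28.9 / (17.5*12.1*sin(32)*cos(32))
Cohesion contribution = 0.3037
Friction contribution = tan(30)/tan(32) = 0.923954
Fs = 0.3037 + 0.923954
Fs = 1.228


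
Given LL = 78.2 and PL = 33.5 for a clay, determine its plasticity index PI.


Result: 44.7

Derivation:
Using PI = LL - PL
PI = 78.2 - 33.5
PI = 44.7


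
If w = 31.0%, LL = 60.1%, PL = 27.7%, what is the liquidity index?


First compute the plasticity index:
PI = LL - PL = 60.1 - 27.7 = 32.4
Then compute the liquidity index:
LI = (w - PL) / PI
LI = (31.0 - 27.7) / 32.4
LI = 0.102


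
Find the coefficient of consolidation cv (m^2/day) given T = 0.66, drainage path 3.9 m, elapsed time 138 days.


Using cv = T * H_dr^2 / t
H_dr^2 = 3.9^2 = 15.21
cv = 0.66 * 15.21 / 138
cv = 0.07274 m^2/day


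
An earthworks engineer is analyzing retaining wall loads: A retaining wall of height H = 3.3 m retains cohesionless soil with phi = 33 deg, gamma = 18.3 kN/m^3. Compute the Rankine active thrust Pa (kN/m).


Result: 29.37 kN/m

Derivation:
Compute active earth pressure coefficient:
Ka = tan^2(45 - phi/2) = tan^2(28.5) = 0.294801
Compute active force:
Pa = 0.5 * Ka * gamma * H^2
Pa = 0.5 * 0.294801 * 18.3 * 3.3^2
Pa = 29.37 kN/m
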